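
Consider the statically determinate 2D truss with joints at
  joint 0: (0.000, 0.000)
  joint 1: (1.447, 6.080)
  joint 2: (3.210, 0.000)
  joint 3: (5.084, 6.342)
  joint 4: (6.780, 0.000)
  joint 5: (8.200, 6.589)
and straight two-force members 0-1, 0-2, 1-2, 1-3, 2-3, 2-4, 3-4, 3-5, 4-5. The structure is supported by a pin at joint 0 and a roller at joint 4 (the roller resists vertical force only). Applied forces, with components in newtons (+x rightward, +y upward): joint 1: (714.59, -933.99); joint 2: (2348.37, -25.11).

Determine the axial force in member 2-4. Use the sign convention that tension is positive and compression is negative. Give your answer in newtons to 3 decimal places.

N=6 nodes, M=9 members, R=3 reactions → 2N=12, M+R=12
member 0 (0-1): L=6.2498, (cx,cy)=(0.2315,0.9728)
member 1 (0-2): L=3.2100, (cx,cy)=(1.0000,0.0000)
member 2 (1-2): L=6.3304, (cx,cy)=(0.2785,-0.9604)
member 3 (1-3): L=3.6464, (cx,cy)=(0.9974,0.0719)
member 4 (2-3): L=6.6131, (cx,cy)=(0.2834,0.9590)
member 5 (2-4): L=3.5700, (cx,cy)=(1.0000,0.0000)
member 6 (3-4): L=6.5649, (cx,cy)=(0.2583,-0.9661)
member 7 (3-5): L=3.1258, (cx,cy)=(0.9969,0.0790)
member 8 (4-5): L=6.7403, (cx,cy)=(0.2107,0.9776)
solve A·x = −loads:
  F[0-1] = -110.0559 N (compression)
  F[0-2] = +3088.4409 N (tension)
  F[1-2] = -897.7436 N (compression)
  F[1-3] = -491.3234 N (compression)
  F[2-3] = +925.2648 N (tension)
  F[2-4] = +227.8541 N (tension)
  F[3-4] = -881.9752 N (compression)
  F[3-5] = +0.0000 N (tension)
  F[4-5] = -0.0000 N (compression)
  Rx@0 = -3062.9600 N
  Ry@0 = +107.0655 N
  Ry@4 = +852.0345 N

227.854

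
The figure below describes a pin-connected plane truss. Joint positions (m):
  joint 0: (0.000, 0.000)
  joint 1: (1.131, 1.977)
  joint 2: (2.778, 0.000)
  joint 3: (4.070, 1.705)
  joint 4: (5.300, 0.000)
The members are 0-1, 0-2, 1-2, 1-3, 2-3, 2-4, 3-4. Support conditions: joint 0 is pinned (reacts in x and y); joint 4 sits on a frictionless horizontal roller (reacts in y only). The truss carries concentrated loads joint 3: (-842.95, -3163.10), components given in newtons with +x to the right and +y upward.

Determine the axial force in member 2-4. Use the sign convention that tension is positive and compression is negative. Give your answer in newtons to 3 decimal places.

N=5 nodes, M=7 members, R=3 reactions → 2N=10, M+R=10
member 0 (0-1): L=2.2777, (cx,cy)=(0.4966,0.8680)
member 1 (0-2): L=2.7780, (cx,cy)=(1.0000,0.0000)
member 2 (1-2): L=2.5732, (cx,cy)=(0.6401,-0.7683)
member 3 (1-3): L=2.9516, (cx,cy)=(0.9957,-0.0922)
member 4 (2-3): L=2.1392, (cx,cy)=(0.6040,0.7970)
member 5 (2-4): L=2.5220, (cx,cy)=(1.0000,0.0000)
member 6 (3-4): L=2.1024, (cx,cy)=(0.5851,-0.8110)
solve A·x = −loads:
  F[0-1] = -1158.1261 N (compression)
  F[0-2] = -267.8658 N (compression)
  F[1-2] = +1492.7476 N (tension)
  F[1-3] = -1537.0876 N (compression)
  F[2-3] = -1438.9943 N (compression)
  F[2-4] = +1556.6870 N (tension)
  F[3-4] = -2660.7474 N (compression)
  Rx@0 = +842.9500 N
  Ry@0 = +1005.2533 N
  Ry@4 = +2157.8467 N

1556.687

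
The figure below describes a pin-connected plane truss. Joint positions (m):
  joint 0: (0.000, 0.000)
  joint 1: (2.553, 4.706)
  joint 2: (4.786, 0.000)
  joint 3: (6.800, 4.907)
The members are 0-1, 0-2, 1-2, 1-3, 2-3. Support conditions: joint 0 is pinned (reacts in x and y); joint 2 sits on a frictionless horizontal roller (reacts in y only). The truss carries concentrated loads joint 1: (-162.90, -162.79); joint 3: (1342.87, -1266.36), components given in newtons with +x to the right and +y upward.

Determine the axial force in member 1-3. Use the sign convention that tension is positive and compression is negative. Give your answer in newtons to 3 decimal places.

N=4 nodes, M=5 members, R=3 reactions → 2N=8, M+R=8
member 0 (0-1): L=5.3539, (cx,cy)=(0.4768,0.8790)
member 1 (0-2): L=4.7860, (cx,cy)=(1.0000,0.0000)
member 2 (1-2): L=5.2089, (cx,cy)=(0.4287,-0.9035)
member 3 (1-3): L=4.2518, (cx,cy)=(0.9989,0.0473)
member 4 (2-3): L=5.3042, (cx,cy)=(0.3797,0.9251)
solve A·x = −loads:
  F[0-1] = +1904.0003 N (tension)
  F[0-2] = +272.0500 N (tension)
  F[1-2] = -1933.1167 N (compression)
  F[1-3] = +1901.6514 N (tension)
  F[2-3] = -1466.0511 N (compression)
  Rx@0 = -1179.9700 N
  Ry@0 = -1673.5885 N
  Ry@2 = +3102.7385 N

1901.651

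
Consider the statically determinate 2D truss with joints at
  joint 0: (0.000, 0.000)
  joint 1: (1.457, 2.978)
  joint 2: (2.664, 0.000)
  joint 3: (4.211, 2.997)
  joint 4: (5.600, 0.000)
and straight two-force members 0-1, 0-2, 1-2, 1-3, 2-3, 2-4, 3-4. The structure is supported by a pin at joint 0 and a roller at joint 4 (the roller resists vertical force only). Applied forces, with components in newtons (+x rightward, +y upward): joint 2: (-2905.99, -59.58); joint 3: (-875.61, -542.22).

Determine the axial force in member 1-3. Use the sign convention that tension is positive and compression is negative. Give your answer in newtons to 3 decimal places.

N=5 nodes, M=7 members, R=3 reactions → 2N=10, M+R=10
member 0 (0-1): L=3.3153, (cx,cy)=(0.4395,0.8983)
member 1 (0-2): L=2.6640, (cx,cy)=(1.0000,0.0000)
member 2 (1-2): L=3.2133, (cx,cy)=(0.3756,-0.9268)
member 3 (1-3): L=2.7541, (cx,cy)=(1.0000,0.0069)
member 4 (2-3): L=3.3727, (cx,cy)=(0.4587,0.8886)
member 5 (2-4): L=2.9360, (cx,cy)=(1.0000,0.0000)
member 6 (3-4): L=3.3032, (cx,cy)=(0.4205,-0.9073)
solve A·x = −loads:
  F[0-1] = -706.1856 N (compression)
  F[0-2] = -3471.2489 N (compression)
  F[1-2] = +680.2439 N (tension)
  F[1-3] = -565.8816 N (compression)
  F[2-3] = -642.4149 N (compression)
  F[2-4] = -15.0786 N (compression)
  F[3-4] = +35.8589 N (tension)
  Rx@0 = +3781.6000 N
  Ry@0 = +634.3346 N
  Ry@4 = -32.5346 N

-565.882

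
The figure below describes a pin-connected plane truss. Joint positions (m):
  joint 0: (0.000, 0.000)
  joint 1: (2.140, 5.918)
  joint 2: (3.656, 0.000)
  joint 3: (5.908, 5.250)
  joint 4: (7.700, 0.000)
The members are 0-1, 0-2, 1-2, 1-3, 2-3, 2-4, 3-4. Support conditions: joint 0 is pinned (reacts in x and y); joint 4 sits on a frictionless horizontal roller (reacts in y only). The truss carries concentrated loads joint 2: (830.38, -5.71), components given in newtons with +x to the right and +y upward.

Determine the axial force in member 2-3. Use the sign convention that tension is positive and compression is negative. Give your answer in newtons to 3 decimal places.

2.576

N=5 nodes, M=7 members, R=3 reactions → 2N=10, M+R=10
member 0 (0-1): L=6.2930, (cx,cy)=(0.3401,0.9404)
member 1 (0-2): L=3.6560, (cx,cy)=(1.0000,0.0000)
member 2 (1-2): L=6.1091, (cx,cy)=(0.2482,-0.9687)
member 3 (1-3): L=3.8268, (cx,cy)=(0.9846,-0.1746)
member 4 (2-3): L=5.7126, (cx,cy)=(0.3942,0.9190)
member 5 (2-4): L=4.0440, (cx,cy)=(1.0000,0.0000)
member 6 (3-4): L=5.5474, (cx,cy)=(0.3230,-0.9464)
solve A·x = −loads:
  F[0-1] = -3.1889 N (compression)
  F[0-2] = +831.4644 N (tension)
  F[1-2] = +3.4509 N (tension)
  F[1-3] = -1.9710 N (compression)
  F[2-3] = +2.5757 N (tension)
  F[2-4] = +0.9254 N (tension)
  F[3-4] = -2.8647 N (compression)
  Rx@0 = -830.3800 N
  Ry@0 = +2.9989 N
  Ry@4 = +2.7111 N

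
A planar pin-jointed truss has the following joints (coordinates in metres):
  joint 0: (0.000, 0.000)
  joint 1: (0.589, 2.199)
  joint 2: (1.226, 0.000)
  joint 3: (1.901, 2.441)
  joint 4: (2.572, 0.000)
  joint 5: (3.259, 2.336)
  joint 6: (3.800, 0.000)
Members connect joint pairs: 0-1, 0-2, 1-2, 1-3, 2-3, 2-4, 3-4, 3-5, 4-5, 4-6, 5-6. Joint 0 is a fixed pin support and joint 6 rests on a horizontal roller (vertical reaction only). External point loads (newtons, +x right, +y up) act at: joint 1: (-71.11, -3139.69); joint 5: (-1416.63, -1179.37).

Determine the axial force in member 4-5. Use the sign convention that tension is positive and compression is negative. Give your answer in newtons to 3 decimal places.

-726.963

N=7 nodes, M=11 members, R=3 reactions → 2N=14, M+R=14
member 0 (0-1): L=2.2765, (cx,cy)=(0.2587,0.9660)
member 1 (0-2): L=1.2260, (cx,cy)=(1.0000,0.0000)
member 2 (1-2): L=2.2894, (cx,cy)=(0.2782,-0.9605)
member 3 (1-3): L=1.3341, (cx,cy)=(0.9834,0.1814)
member 4 (2-3): L=2.5326, (cx,cy)=(0.2665,0.9638)
member 5 (2-4): L=1.3460, (cx,cy)=(1.0000,0.0000)
member 6 (3-4): L=2.5315, (cx,cy)=(0.2651,-0.9642)
member 7 (3-5): L=1.3621, (cx,cy)=(0.9970,-0.0771)
member 8 (4-5): L=2.4349, (cx,cy)=(0.2821,0.9594)
member 9 (4-6): L=1.2280, (cx,cy)=(1.0000,0.0000)
member 10 (5-6): L=2.3978, (cx,cy)=(0.2256,-0.9742)
solve A·x = −loads:
  F[0-1] = -3864.5354 N (compression)
  F[0-2] = -487.8735 N (compression)
  F[1-2] = +417.0130 N (tension)
  F[1-3] = -1062.4098 N (compression)
  F[2-3] = -415.5782 N (compression)
  F[2-4] = -261.0831 N (compression)
  F[3-4] = +723.2977 N (tension)
  F[3-5] = -1351.2821 N (compression)
  F[4-5] = -726.9626 N (compression)
  F[4-6] = +135.7391 N (tension)
  F[5-6] = -601.6248 N (compression)
  Rx@0 = +1487.7400 N
  Ry@0 = +3732.9480 N
  Ry@6 = +586.1120 N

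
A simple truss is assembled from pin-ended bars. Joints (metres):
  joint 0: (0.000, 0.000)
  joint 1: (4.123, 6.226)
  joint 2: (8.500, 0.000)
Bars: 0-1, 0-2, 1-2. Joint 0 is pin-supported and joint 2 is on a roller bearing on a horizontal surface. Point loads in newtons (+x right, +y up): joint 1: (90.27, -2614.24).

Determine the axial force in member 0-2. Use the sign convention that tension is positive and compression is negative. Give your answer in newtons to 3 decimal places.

937.955

N=3 nodes, M=3 members, R=3 reactions → 2N=6, M+R=6
member 0 (0-1): L=7.4674, (cx,cy)=(0.5521,0.8338)
member 1 (0-2): L=8.5000, (cx,cy)=(1.0000,0.0000)
member 2 (1-2): L=7.6106, (cx,cy)=(0.5751,-0.8181)
solve A·x = −loads:
  F[0-1] = -1535.2923 N (compression)
  F[0-2] = +937.9549 N (tension)
  F[1-2] = -1630.8882 N (compression)
  Rx@0 = -90.2700 N
  Ry@0 = +1280.0597 N
  Ry@2 = +1334.1803 N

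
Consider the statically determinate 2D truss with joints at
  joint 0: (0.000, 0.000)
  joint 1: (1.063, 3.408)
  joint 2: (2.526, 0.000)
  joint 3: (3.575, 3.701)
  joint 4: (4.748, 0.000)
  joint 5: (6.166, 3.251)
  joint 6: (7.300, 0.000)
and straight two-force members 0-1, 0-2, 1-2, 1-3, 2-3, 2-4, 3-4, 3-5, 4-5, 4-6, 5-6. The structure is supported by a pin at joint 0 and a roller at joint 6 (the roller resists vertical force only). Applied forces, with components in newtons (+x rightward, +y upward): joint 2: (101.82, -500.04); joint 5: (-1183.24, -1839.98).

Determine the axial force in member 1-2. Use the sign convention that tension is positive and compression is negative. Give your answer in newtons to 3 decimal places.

1138.250

N=7 nodes, M=11 members, R=3 reactions → 2N=14, M+R=14
member 0 (0-1): L=3.5699, (cx,cy)=(0.2978,0.9546)
member 1 (0-2): L=2.5260, (cx,cy)=(1.0000,0.0000)
member 2 (1-2): L=3.7088, (cx,cy)=(0.3945,-0.9189)
member 3 (1-3): L=2.5290, (cx,cy)=(0.9933,0.1159)
member 4 (2-3): L=3.8468, (cx,cy)=(0.2727,0.9621)
member 5 (2-4): L=2.2220, (cx,cy)=(1.0000,0.0000)
member 6 (3-4): L=3.8824, (cx,cy)=(0.3021,-0.9533)
member 7 (3-5): L=2.6298, (cx,cy)=(0.9853,-0.1711)
member 8 (4-5): L=3.5468, (cx,cy)=(0.3998,0.9166)
member 9 (4-6): L=2.5520, (cx,cy)=(1.0000,0.0000)
member 10 (5-6): L=3.4431, (cx,cy)=(0.3294,-0.9442)
solve A·x = −loads:
  F[0-1] = -1193.9446 N (compression)
  F[0-2] = -725.9056 N (compression)
  F[1-2] = +1138.2501 N (tension)
  F[1-3] = -809.9769 N (compression)
  F[2-3] = -567.4114 N (compression)
  F[2-4] = -223.9871 N (compression)
  F[3-4] = +895.1527 N (tension)
  F[3-5] = -1248.1137 N (compression)
  F[4-5] = -930.9583 N (compression)
  F[4-6] = +418.6603 N (tension)
  F[5-6] = -1271.1557 N (compression)
  Rx@0 = +1081.4200 N
  Ry@0 = +1139.7865 N
  Ry@6 = +1200.2335 N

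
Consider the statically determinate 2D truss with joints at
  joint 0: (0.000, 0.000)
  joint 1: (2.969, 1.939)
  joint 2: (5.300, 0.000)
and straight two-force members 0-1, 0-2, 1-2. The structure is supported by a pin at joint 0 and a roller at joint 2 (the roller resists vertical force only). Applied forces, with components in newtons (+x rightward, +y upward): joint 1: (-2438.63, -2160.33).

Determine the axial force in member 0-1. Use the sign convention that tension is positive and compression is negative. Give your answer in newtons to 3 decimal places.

-3369.248

N=3 nodes, M=3 members, R=3 reactions → 2N=6, M+R=6
member 0 (0-1): L=3.5461, (cx,cy)=(0.8373,0.5468)
member 1 (0-2): L=5.3000, (cx,cy)=(1.0000,0.0000)
member 2 (1-2): L=3.0320, (cx,cy)=(0.7688,-0.6395)
solve A·x = −loads:
  F[0-1] = -3369.2478 N (compression)
  F[0-2] = +382.3152 N (tension)
  F[1-2] = -497.2955 N (compression)
  Rx@0 = +2438.6300 N
  Ry@0 = +1842.3081 N
  Ry@2 = +318.0219 N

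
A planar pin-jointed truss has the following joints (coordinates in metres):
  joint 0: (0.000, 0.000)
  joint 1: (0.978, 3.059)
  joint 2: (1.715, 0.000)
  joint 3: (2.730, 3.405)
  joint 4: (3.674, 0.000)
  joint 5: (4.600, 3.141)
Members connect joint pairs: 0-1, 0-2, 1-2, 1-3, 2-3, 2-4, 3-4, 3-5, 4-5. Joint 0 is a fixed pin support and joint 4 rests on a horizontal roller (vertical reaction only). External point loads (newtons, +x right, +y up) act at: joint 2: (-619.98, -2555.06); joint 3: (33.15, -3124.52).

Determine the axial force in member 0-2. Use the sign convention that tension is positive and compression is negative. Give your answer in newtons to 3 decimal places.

N=6 nodes, M=9 members, R=3 reactions → 2N=12, M+R=12
member 0 (0-1): L=3.2115, (cx,cy)=(0.3045,0.9525)
member 1 (0-2): L=1.7150, (cx,cy)=(1.0000,0.0000)
member 2 (1-2): L=3.1465, (cx,cy)=(0.2342,-0.9722)
member 3 (1-3): L=1.7858, (cx,cy)=(0.9811,0.1937)
member 4 (2-3): L=3.5531, (cx,cy)=(0.2857,0.9583)
member 5 (2-4): L=1.9590, (cx,cy)=(1.0000,0.0000)
member 6 (3-4): L=3.5334, (cx,cy)=(0.2672,-0.9637)
member 7 (3-5): L=1.8885, (cx,cy)=(0.9902,-0.1398)
member 8 (4-5): L=3.2747, (cx,cy)=(0.2828,0.9592)
solve A·x = −loads:
  F[0-1] = -2240.9022 N (compression)
  F[0-2] = +95.5856 N (tension)
  F[1-2] = +1963.4931 N (tension)
  F[1-3] = -1164.3804 N (compression)
  F[2-3] = +674.2857 N (tension)
  F[2-4] = +982.8447 N (tension)
  F[3-4] = -3678.8322 N (compression)
  F[3-5] = -0.0000 N (compression)
  F[4-5] = +0.0000 N (tension)
  Rx@0 = +586.8300 N
  Ry@0 = +2134.4675 N
  Ry@4 = +3545.1125 N

95.586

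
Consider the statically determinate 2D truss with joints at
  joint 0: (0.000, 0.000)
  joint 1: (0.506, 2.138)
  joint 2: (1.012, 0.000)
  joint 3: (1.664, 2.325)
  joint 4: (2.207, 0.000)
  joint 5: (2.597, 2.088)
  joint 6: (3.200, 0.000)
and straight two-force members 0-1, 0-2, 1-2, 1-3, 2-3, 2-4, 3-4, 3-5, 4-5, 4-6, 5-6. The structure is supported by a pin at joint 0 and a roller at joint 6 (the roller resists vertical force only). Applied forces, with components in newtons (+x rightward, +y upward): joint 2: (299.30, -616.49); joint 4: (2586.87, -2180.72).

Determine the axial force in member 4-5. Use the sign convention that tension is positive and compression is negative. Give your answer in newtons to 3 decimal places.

N=7 nodes, M=11 members, R=3 reactions → 2N=14, M+R=14
member 0 (0-1): L=2.1971, (cx,cy)=(0.2303,0.9731)
member 1 (0-2): L=1.0120, (cx,cy)=(1.0000,0.0000)
member 2 (1-2): L=2.1971, (cx,cy)=(0.2303,-0.9731)
member 3 (1-3): L=1.1730, (cx,cy)=(0.9872,0.1594)
member 4 (2-3): L=2.4147, (cx,cy)=(0.2700,0.9629)
member 5 (2-4): L=1.1950, (cx,cy)=(1.0000,0.0000)
member 6 (3-4): L=2.3876, (cx,cy)=(0.2274,-0.9738)
member 7 (3-5): L=0.9626, (cx,cy)=(0.9692,-0.2462)
member 8 (4-5): L=2.1241, (cx,cy)=(0.1836,0.9830)
member 9 (4-6): L=0.9930, (cx,cy)=(1.0000,0.0000)
member 10 (5-6): L=2.1733, (cx,cy)=(0.2775,-0.9607)
solve A·x = −loads:
  F[0-1] = -1128.5680 N (compression)
  F[0-2] = +3146.0878 N (tension)
  F[1-2] = +1045.4788 N (tension)
  F[1-3] = -507.1860 N (compression)
  F[2-3] = -416.3488 N (compression)
  F[2-4] = +3199.9895 N (tension)
  F[3-4] = +695.9251 N (tension)
  F[3-5] = -795.8908 N (compression)
  F[4-5] = +1529.0254 N (tension)
  F[4-6] = +490.6538 N (tension)
  F[5-6] = -1768.4103 N (compression)
  Rx@0 = -2886.1700 N
  Ry@0 = +1098.2297 N
  Ry@6 = +1698.9803 N

1529.025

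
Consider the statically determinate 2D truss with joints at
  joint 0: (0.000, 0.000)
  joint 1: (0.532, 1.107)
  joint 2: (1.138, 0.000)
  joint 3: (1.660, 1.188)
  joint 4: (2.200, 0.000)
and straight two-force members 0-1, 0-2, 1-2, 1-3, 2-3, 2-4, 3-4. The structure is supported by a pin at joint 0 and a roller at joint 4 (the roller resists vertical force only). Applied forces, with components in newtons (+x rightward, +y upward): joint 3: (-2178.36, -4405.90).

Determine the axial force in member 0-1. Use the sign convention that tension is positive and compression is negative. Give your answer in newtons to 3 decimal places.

N=5 nodes, M=7 members, R=3 reactions → 2N=10, M+R=10
member 0 (0-1): L=1.2282, (cx,cy)=(0.4332,0.9013)
member 1 (0-2): L=1.1380, (cx,cy)=(1.0000,0.0000)
member 2 (1-2): L=1.2620, (cx,cy)=(0.4802,-0.8772)
member 3 (1-3): L=1.1309, (cx,cy)=(0.9974,0.0716)
member 4 (2-3): L=1.2976, (cx,cy)=(0.4023,0.9155)
member 5 (2-4): L=1.0620, (cx,cy)=(1.0000,0.0000)
member 6 (3-4): L=1.3050, (cx,cy)=(0.4138,-0.9104)
solve A·x = −loads:
  F[0-1] = -2504.9521 N (compression)
  F[0-2] = -1093.3287 N (compression)
  F[1-2] = +2391.1043 N (tension)
  F[1-3] = -2238.9517 N (compression)
  F[2-3] = -2290.9395 N (compression)
  F[2-4] = +976.4261 N (tension)
  F[3-4] = -2359.6403 N (compression)
  Rx@0 = +2178.3600 N
  Ry@0 = +2257.7626 N
  Ry@4 = +2148.1374 N

-2504.952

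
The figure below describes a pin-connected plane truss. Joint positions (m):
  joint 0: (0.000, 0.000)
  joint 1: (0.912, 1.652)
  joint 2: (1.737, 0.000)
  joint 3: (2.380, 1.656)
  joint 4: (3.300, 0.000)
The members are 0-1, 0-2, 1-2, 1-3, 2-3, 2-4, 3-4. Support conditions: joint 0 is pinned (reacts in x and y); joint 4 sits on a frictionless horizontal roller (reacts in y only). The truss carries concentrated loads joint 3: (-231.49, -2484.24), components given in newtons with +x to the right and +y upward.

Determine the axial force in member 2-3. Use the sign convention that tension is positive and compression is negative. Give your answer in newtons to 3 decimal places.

N=5 nodes, M=7 members, R=3 reactions → 2N=10, M+R=10
member 0 (0-1): L=1.8870, (cx,cy)=(0.4833,0.8755)
member 1 (0-2): L=1.7370, (cx,cy)=(1.0000,0.0000)
member 2 (1-2): L=1.8465, (cx,cy)=(0.4468,-0.8946)
member 3 (1-3): L=1.4680, (cx,cy)=(1.0000,0.0027)
member 4 (2-3): L=1.7765, (cx,cy)=(0.3620,0.9322)
member 5 (2-4): L=1.5630, (cx,cy)=(1.0000,0.0000)
member 6 (3-4): L=1.8944, (cx,cy)=(0.4856,-0.8742)
solve A·x = −loads:
  F[0-1] = -923.7971 N (compression)
  F[0-2] = +214.9825 N (tension)
  F[1-2] = +901.3957 N (tension)
  F[1-3] = -849.2015 N (compression)
  F[2-3] = -865.0854 N (compression)
  F[2-4] = +930.8323 N (tension)
  F[3-4] = -1916.7010 N (compression)
  Rx@0 = +231.4900 N
  Ry@0 = +808.7419 N
  Ry@4 = +1675.4981 N

-865.085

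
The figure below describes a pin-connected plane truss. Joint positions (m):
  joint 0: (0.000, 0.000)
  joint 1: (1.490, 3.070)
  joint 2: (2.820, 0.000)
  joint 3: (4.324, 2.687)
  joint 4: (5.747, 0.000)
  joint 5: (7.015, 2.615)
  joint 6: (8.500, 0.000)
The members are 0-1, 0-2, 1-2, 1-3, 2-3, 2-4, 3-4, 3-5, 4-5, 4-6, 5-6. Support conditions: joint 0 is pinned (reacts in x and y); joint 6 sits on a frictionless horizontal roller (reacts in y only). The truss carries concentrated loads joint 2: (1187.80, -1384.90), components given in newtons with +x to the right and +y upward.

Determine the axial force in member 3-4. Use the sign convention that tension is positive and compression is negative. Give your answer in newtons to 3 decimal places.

-505.457

N=7 nodes, M=11 members, R=3 reactions → 2N=14, M+R=14
member 0 (0-1): L=3.4125, (cx,cy)=(0.4366,0.8996)
member 1 (0-2): L=2.8200, (cx,cy)=(1.0000,0.0000)
member 2 (1-2): L=3.3457, (cx,cy)=(0.3975,-0.9176)
member 3 (1-3): L=2.8598, (cx,cy)=(0.9910,-0.1339)
member 4 (2-3): L=3.0793, (cx,cy)=(0.4884,0.8726)
member 5 (2-4): L=2.9270, (cx,cy)=(1.0000,0.0000)
member 6 (3-4): L=3.0405, (cx,cy)=(0.4680,-0.8837)
member 7 (3-5): L=2.6920, (cx,cy)=(0.9996,-0.0267)
member 8 (4-5): L=2.9062, (cx,cy)=(0.4363,0.8998)
member 9 (4-6): L=2.7530, (cx,cy)=(1.0000,0.0000)
member 10 (5-6): L=3.0072, (cx,cy)=(0.4938,-0.8696)
solve A·x = −loads:
  F[0-1] = -1028.6774 N (compression)
  F[0-2] = +1636.9545 N (tension)
  F[1-2] = +1141.5390 N (tension)
  F[1-3] = -911.1515 N (compression)
  F[2-3] = +386.6958 N (tension)
  F[2-4] = +714.0710 N (tension)
  F[3-4] = -505.4573 N (compression)
  F[3-5] = -477.6836 N (compression)
  F[4-5] = +496.4279 N (tension)
  F[4-6] = +260.9176 N (tension)
  F[5-6] = -528.3771 N (compression)
  Rx@0 = -1187.8000 N
  Ry@0 = +925.4391 N
  Ry@6 = +459.4609 N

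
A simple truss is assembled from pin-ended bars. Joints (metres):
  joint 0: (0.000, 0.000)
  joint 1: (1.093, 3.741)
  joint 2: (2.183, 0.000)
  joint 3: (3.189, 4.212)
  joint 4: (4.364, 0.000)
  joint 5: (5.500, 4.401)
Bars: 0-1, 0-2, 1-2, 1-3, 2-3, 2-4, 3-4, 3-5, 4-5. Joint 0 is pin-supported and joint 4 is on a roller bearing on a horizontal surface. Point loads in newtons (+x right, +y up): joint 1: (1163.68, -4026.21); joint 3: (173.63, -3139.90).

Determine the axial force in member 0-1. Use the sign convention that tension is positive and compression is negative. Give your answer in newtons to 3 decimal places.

-2810.888

N=6 nodes, M=9 members, R=3 reactions → 2N=12, M+R=12
member 0 (0-1): L=3.8974, (cx,cy)=(0.2804,0.9599)
member 1 (0-2): L=2.1830, (cx,cy)=(1.0000,0.0000)
member 2 (1-2): L=3.8966, (cx,cy)=(0.2797,-0.9601)
member 3 (1-3): L=2.1483, (cx,cy)=(0.9757,0.2192)
member 4 (2-3): L=4.3305, (cx,cy)=(0.2323,0.9726)
member 5 (2-4): L=2.1810, (cx,cy)=(1.0000,0.0000)
member 6 (3-4): L=4.3728, (cx,cy)=(0.2687,-0.9632)
member 7 (3-5): L=2.3187, (cx,cy)=(0.9967,0.0815)
member 8 (4-5): L=4.5452, (cx,cy)=(0.2499,0.9683)
solve A·x = −loads:
  F[0-1] = -2810.8880 N (compression)
  F[0-2] = +2125.6048 N (tension)
  F[1-2] = -1727.1404 N (compression)
  F[1-3] = -1505.4637 N (compression)
  F[2-3] = +1704.8287 N (tension)
  F[2-4] = +1246.4210 N (tension)
  F[3-4] = -4638.6183 N (compression)
  F[3-5] = -0.0000 N (compression)
  F[4-5] = +0.0000 N (tension)
  Rx@0 = -1337.3100 N
  Ry@0 = +2698.0887 N
  Ry@4 = +4468.0213 N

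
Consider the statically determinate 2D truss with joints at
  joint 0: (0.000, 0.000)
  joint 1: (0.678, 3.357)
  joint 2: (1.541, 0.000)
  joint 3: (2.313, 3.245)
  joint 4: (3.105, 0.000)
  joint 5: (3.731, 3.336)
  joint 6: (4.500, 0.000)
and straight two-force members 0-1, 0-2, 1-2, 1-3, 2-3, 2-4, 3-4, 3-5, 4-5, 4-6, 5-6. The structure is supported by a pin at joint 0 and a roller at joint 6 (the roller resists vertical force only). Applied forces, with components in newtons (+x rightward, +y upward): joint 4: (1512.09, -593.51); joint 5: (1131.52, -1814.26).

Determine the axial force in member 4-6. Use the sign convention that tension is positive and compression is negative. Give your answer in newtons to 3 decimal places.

634.512

N=7 nodes, M=11 members, R=3 reactions → 2N=14, M+R=14
member 0 (0-1): L=3.4248, (cx,cy)=(0.1980,0.9802)
member 1 (0-2): L=1.5410, (cx,cy)=(1.0000,0.0000)
member 2 (1-2): L=3.4662, (cx,cy)=(0.2490,-0.9685)
member 3 (1-3): L=1.6388, (cx,cy)=(0.9977,-0.0683)
member 4 (2-3): L=3.3356, (cx,cy)=(0.2314,0.9728)
member 5 (2-4): L=1.5640, (cx,cy)=(1.0000,0.0000)
member 6 (3-4): L=3.3403, (cx,cy)=(0.2371,-0.9715)
member 7 (3-5): L=1.4209, (cx,cy)=(0.9979,0.0640)
member 8 (4-5): L=3.3942, (cx,cy)=(0.1844,0.9828)
member 9 (4-6): L=1.3950, (cx,cy)=(1.0000,0.0000)
member 10 (5-6): L=3.4235, (cx,cy)=(0.2246,-0.9744)
solve A·x = −loads:
  F[0-1] = +351.7706 N (tension)
  F[0-2] = +2573.9704 N (tension)
  F[1-2] = -367.4157 N (compression)
  F[1-3] = +161.4961 N (tension)
  F[2-3] = +365.7769 N (tension)
  F[2-4] = +2397.8343 N (tension)
  F[3-4] = -333.4712 N (compression)
  F[3-5] = +325.5125 N (tension)
  F[4-5] = +933.4851 N (tension)
  F[4-6] = +634.5123 N (tension)
  F[5-6] = -2824.7645 N (compression)
  Rx@0 = -2643.6100 N
  Ry@0 = -344.8085 N
  Ry@6 = +2752.5785 N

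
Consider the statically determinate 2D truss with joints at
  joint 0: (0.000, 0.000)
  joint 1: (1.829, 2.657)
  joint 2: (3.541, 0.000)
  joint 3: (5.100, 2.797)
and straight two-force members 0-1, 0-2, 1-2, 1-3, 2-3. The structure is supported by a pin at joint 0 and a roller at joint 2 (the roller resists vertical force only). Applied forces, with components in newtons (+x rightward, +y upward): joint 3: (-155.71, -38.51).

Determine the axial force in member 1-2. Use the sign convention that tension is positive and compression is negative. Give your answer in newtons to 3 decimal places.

119.143

N=4 nodes, M=5 members, R=3 reactions → 2N=8, M+R=8
member 0 (0-1): L=3.2257, (cx,cy)=(0.5670,0.8237)
member 1 (0-2): L=3.5410, (cx,cy)=(1.0000,0.0000)
member 2 (1-2): L=3.1608, (cx,cy)=(0.5416,-0.8406)
member 3 (1-3): L=3.2740, (cx,cy)=(0.9991,0.0428)
member 4 (2-3): L=3.2021, (cx,cy)=(0.4869,0.8735)
solve A·x = −loads:
  F[0-1] = -128.7338 N (compression)
  F[0-2] = -82.7160 N (compression)
  F[1-2] = +119.1426 N (tension)
  F[1-3] = -137.6519 N (compression)
  F[2-3] = -37.3493 N (compression)
  Rx@0 = +155.7100 N
  Ry@0 = +106.0389 N
  Ry@2 = -67.5289 N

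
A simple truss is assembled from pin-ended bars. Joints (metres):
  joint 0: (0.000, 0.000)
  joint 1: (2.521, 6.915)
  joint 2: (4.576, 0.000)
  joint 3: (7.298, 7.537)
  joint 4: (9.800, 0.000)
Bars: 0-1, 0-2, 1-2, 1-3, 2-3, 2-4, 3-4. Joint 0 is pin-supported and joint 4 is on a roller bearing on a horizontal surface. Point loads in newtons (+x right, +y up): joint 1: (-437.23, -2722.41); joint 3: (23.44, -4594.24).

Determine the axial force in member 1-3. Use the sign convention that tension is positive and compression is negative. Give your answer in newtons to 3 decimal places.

N=5 nodes, M=7 members, R=3 reactions → 2N=10, M+R=10
member 0 (0-1): L=7.3602, (cx,cy)=(0.3425,0.9395)
member 1 (0-2): L=4.5760, (cx,cy)=(1.0000,0.0000)
member 2 (1-2): L=7.2139, (cx,cy)=(0.2849,-0.9586)
member 3 (1-3): L=4.8173, (cx,cy)=(0.9916,0.1291)
member 4 (2-3): L=8.0135, (cx,cy)=(0.3397,0.9405)
member 5 (2-4): L=5.2240, (cx,cy)=(1.0000,0.0000)
member 6 (3-4): L=7.9414, (cx,cy)=(0.3151,-0.9491)
solve A·x = −loads:
  F[0-1] = -3709.9165 N (compression)
  F[0-2] = +856.9213 N (tension)
  F[1-2] = +657.4278 N (tension)
  F[1-3] = -1029.3773 N (compression)
  F[2-3] = -670.0273 N (compression)
  F[2-4] = +1271.7944 N (tension)
  F[3-4] = -4036.7192 N (compression)
  Rx@0 = +413.7900 N
  Ry@0 = +3485.5091 N
  Ry@4 = +3831.1409 N

-1029.377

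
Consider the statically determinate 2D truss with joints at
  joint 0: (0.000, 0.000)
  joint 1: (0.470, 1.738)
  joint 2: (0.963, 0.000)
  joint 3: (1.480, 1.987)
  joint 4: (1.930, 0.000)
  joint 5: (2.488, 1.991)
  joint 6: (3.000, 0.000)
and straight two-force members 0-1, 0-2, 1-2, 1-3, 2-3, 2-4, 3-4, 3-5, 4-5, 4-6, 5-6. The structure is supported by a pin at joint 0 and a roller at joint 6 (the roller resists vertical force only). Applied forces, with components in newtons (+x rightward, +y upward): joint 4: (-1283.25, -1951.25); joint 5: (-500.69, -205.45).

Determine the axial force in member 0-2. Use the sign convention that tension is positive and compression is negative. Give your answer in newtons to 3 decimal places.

N=7 nodes, M=11 members, R=3 reactions → 2N=14, M+R=14
member 0 (0-1): L=1.8004, (cx,cy)=(0.2610,0.9653)
member 1 (0-2): L=0.9630, (cx,cy)=(1.0000,0.0000)
member 2 (1-2): L=1.8066, (cx,cy)=(0.2729,-0.9620)
member 3 (1-3): L=1.0402, (cx,cy)=(0.9709,0.2394)
member 4 (2-3): L=2.0532, (cx,cy)=(0.2518,0.9678)
member 5 (2-4): L=0.9670, (cx,cy)=(1.0000,0.0000)
member 6 (3-4): L=2.0373, (cx,cy)=(0.2209,-0.9753)
member 7 (3-5): L=1.0080, (cx,cy)=(1.0000,0.0040)
member 8 (4-5): L=2.0677, (cx,cy)=(0.2699,0.9629)
member 9 (4-6): L=1.0700, (cx,cy)=(1.0000,0.0000)
member 10 (5-6): L=2.0558, (cx,cy)=(0.2491,-0.9685)
solve A·x = −loads:
  F[0-1] = -1101.4942 N (compression)
  F[0-2] = -1496.3961 N (compression)
  F[1-2] = +964.1405 N (tension)
  F[1-3] = -567.1383 N (compression)
  F[2-3] = -958.4291 N (compression)
  F[2-4] = -991.9496 N (compression)
  F[3-4] = +1086.0293 N (tension)
  F[3-5] = -1031.8790 N (compression)
  F[4-5] = +926.4154 N (tension)
  F[4-6] = +281.1755 N (tension)
  F[5-6] = -1128.9739 N (compression)
  Rx@0 = +1783.9400 N
  Ry@0 = +1063.3006 N
  Ry@6 = +1093.3994 N

-1496.396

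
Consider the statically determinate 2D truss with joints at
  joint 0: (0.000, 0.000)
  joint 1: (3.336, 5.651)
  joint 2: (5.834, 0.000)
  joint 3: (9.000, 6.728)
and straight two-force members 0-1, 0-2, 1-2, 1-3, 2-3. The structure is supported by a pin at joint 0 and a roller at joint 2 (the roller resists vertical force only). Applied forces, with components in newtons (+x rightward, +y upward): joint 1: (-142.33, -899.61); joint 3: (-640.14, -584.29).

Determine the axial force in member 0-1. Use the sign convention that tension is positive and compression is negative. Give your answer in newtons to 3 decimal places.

N=4 nodes, M=5 members, R=3 reactions → 2N=8, M+R=8
member 0 (0-1): L=6.5622, (cx,cy)=(0.5084,0.8611)
member 1 (0-2): L=5.8340, (cx,cy)=(1.0000,0.0000)
member 2 (1-2): L=6.1785, (cx,cy)=(0.4043,-0.9146)
member 3 (1-3): L=5.7655, (cx,cy)=(0.9824,0.1868)
member 4 (2-3): L=7.4357, (cx,cy)=(0.4258,0.9048)
solve A·x = −loads:
  F[0-1] = -1096.4650 N (compression)
  F[0-2] = -225.0658 N (compression)
  F[1-2] = -34.6179 N (compression)
  F[1-3] = -408.2643 N (compression)
  F[2-3] = -561.4631 N (compression)
  Rx@0 = +782.4700 N
  Ry@0 = +944.2119 N
  Ry@2 = +539.6881 N

-1096.465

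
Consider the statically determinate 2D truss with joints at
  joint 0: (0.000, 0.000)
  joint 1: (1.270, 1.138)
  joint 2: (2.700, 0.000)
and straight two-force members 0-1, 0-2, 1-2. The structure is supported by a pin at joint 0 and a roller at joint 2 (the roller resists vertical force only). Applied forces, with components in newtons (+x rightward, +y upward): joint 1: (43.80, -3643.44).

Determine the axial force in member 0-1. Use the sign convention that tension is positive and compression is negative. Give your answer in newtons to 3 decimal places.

-2863.913

N=3 nodes, M=3 members, R=3 reactions → 2N=6, M+R=6
member 0 (0-1): L=1.7053, (cx,cy)=(0.7448,0.6673)
member 1 (0-2): L=2.7000, (cx,cy)=(1.0000,0.0000)
member 2 (1-2): L=1.8276, (cx,cy)=(0.7825,-0.6227)
solve A·x = −loads:
  F[0-1] = -2863.9130 N (compression)
  F[0-2] = +2176.7001 N (tension)
  F[1-2] = -2781.8401 N (compression)
  Rx@0 = -43.8000 N
  Ry@0 = +1911.2129 N
  Ry@2 = +1732.2271 N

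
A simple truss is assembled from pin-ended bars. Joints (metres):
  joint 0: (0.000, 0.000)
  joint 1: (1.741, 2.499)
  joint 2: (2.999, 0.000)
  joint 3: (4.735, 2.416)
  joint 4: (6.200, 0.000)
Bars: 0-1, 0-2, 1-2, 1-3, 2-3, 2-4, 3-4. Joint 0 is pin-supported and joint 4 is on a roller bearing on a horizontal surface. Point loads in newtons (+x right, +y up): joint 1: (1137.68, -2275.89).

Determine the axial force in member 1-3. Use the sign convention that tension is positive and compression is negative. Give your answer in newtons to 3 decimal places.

N=5 nodes, M=7 members, R=3 reactions → 2N=10, M+R=10
member 0 (0-1): L=3.0457, (cx,cy)=(0.5716,0.8205)
member 1 (0-2): L=2.9990, (cx,cy)=(1.0000,0.0000)
member 2 (1-2): L=2.7978, (cx,cy)=(0.4496,-0.8932)
member 3 (1-3): L=2.9952, (cx,cy)=(0.9996,-0.0277)
member 4 (2-3): L=2.9750, (cx,cy)=(0.5835,0.8121)
member 5 (2-4): L=3.2010, (cx,cy)=(1.0000,0.0000)
member 6 (3-4): L=2.8255, (cx,cy)=(0.5185,-0.8551)
solve A·x = −loads:
  F[0-1] = -1435.9931 N (compression)
  F[0-2] = +1958.5395 N (tension)
  F[1-2] = -1184.6219 N (compression)
  F[1-3] = -1426.4310 N (compression)
  F[2-3] = +1302.9443 N (tension)
  F[2-4] = +665.5824 N (tension)
  F[3-4] = -1283.6745 N (compression)
  Rx@0 = -1137.6800 N
  Ry@0 = +1178.2470 N
  Ry@4 = +1097.6430 N

-1426.431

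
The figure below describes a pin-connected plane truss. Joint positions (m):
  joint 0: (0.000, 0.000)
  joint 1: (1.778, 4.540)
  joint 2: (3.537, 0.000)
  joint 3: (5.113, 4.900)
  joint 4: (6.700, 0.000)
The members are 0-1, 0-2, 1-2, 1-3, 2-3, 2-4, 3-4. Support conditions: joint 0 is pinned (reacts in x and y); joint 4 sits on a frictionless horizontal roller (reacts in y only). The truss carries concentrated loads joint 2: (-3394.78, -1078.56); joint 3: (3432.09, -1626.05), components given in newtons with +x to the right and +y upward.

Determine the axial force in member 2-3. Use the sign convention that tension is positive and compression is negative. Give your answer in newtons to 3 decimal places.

2693.189

N=5 nodes, M=7 members, R=3 reactions → 2N=10, M+R=10
member 0 (0-1): L=4.8757, (cx,cy)=(0.3647,0.9311)
member 1 (0-2): L=3.5370, (cx,cy)=(1.0000,0.0000)
member 2 (1-2): L=4.8688, (cx,cy)=(0.3613,-0.9325)
member 3 (1-3): L=3.3544, (cx,cy)=(0.9942,0.1073)
member 4 (2-3): L=5.1472, (cx,cy)=(0.3062,0.9520)
member 5 (2-4): L=3.1630, (cx,cy)=(1.0000,0.0000)
member 6 (3-4): L=5.1506, (cx,cy)=(0.3081,-0.9513)
solve A·x = −loads:
  F[0-1] = +1735.1890 N (tension)
  F[0-2] = -595.4479 N (compression)
  F[1-2] = -1592.8649 N (compression)
  F[1-3] = +1215.2414 N (tension)
  F[2-3] = +2693.1895 N (tension)
  F[2-4] = +1399.2526 N (tension)
  F[3-4] = -4541.2573 N (compression)
  Rx@0 = -37.3100 N
  Ry@0 = -1615.7036 N
  Ry@4 = +4320.3136 N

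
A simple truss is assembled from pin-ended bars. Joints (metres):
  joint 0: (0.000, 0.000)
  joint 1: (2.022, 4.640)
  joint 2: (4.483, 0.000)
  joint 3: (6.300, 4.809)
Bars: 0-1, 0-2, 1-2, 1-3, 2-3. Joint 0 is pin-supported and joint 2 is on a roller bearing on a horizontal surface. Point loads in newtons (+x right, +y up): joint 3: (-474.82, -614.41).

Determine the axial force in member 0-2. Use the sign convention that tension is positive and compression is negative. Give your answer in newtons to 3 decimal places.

N=4 nodes, M=5 members, R=3 reactions → 2N=8, M+R=8
member 0 (0-1): L=5.0614, (cx,cy)=(0.3995,0.9167)
member 1 (0-2): L=4.4830, (cx,cy)=(1.0000,0.0000)
member 2 (1-2): L=5.2522, (cx,cy)=(0.4686,-0.8834)
member 3 (1-3): L=4.2813, (cx,cy)=(0.9992,0.0395)
member 4 (2-3): L=5.1408, (cx,cy)=(0.3534,0.9355)
solve A·x = −loads:
  F[0-1] = -283.9666 N (compression)
  F[0-2] = -361.3777 N (compression)
  F[1-2] = +283.6561 N (tension)
  F[1-3] = -246.5447 N (compression)
  F[2-3] = -646.3999 N (compression)
  Rx@0 = +474.8200 N
  Ry@0 = +260.3226 N
  Ry@2 = +354.0874 N

-361.378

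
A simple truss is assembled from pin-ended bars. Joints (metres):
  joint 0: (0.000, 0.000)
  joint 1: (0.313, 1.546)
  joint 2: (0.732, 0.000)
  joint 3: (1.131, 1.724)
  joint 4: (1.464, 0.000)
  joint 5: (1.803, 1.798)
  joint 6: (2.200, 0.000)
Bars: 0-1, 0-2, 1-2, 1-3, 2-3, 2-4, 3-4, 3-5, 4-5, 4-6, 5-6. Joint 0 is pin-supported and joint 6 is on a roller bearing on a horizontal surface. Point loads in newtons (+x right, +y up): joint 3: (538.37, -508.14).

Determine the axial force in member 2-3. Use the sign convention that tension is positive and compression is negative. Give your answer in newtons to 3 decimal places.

162.128

N=7 nodes, M=11 members, R=3 reactions → 2N=14, M+R=14
member 0 (0-1): L=1.5774, (cx,cy)=(0.1984,0.9801)
member 1 (0-2): L=0.7320, (cx,cy)=(1.0000,0.0000)
member 2 (1-2): L=1.6018, (cx,cy)=(0.2616,-0.9652)
member 3 (1-3): L=0.8371, (cx,cy)=(0.9771,0.2126)
member 4 (2-3): L=1.7696, (cx,cy)=(0.2255,0.9742)
member 5 (2-4): L=0.7320, (cx,cy)=(1.0000,0.0000)
member 6 (3-4): L=1.7559, (cx,cy)=(0.1897,-0.9819)
member 7 (3-5): L=0.6761, (cx,cy)=(0.9940,0.1095)
member 8 (4-5): L=1.8297, (cx,cy)=(0.1853,0.9827)
member 9 (4-6): L=0.7360, (cx,cy)=(1.0000,0.0000)
member 10 (5-6): L=1.8413, (cx,cy)=(0.2156,-0.9765)
solve A·x = −loads:
  F[0-1] = +178.5265 N (tension)
  F[0-2] = +502.9446 N (tension)
  F[1-2] = -163.6507 N (compression)
  F[1-3] = +80.0648 N (tension)
  F[2-3] = +162.1275 N (tension)
  F[2-4] = +423.5798 N (tension)
  F[3-4] = -727.7696 N (compression)
  F[3-5] = -287.2844 N (compression)
  F[4-5] = +727.1517 N (tension)
  F[4-6] = +150.8327 N (tension)
  F[5-6] = -699.5703 N (compression)
  Rx@0 = -538.3700 N
  Ry@0 = -174.9765 N
  Ry@6 = +683.1165 N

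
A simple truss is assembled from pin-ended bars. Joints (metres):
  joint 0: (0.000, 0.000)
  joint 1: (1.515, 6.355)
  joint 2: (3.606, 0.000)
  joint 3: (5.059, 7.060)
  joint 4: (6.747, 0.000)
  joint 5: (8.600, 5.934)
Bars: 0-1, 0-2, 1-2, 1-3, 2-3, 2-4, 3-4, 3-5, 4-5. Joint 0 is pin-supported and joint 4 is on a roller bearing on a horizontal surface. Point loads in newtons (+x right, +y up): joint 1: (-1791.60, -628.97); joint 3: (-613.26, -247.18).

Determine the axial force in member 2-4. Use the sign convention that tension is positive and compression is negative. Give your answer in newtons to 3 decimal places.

N=6 nodes, M=9 members, R=3 reactions → 2N=12, M+R=12
member 0 (0-1): L=6.5331, (cx,cy)=(0.2319,0.9727)
member 1 (0-2): L=3.6060, (cx,cy)=(1.0000,0.0000)
member 2 (1-2): L=6.6902, (cx,cy)=(0.3125,-0.9499)
member 3 (1-3): L=3.6134, (cx,cy)=(0.9808,0.1951)
member 4 (2-3): L=7.2080, (cx,cy)=(0.2016,0.9795)
member 5 (2-4): L=3.1410, (cx,cy)=(1.0000,0.0000)
member 6 (3-4): L=7.2590, (cx,cy)=(0.2325,-0.9726)
member 7 (3-5): L=3.7157, (cx,cy)=(0.9530,-0.3030)
member 8 (4-5): L=6.2166, (cx,cy)=(0.2981,0.9545)
solve A·x = −loads:
  F[0-1] = -2959.4709 N (compression)
  F[0-2] = -1718.5693 N (compression)
  F[1-2] = +2440.2346 N (tension)
  F[1-3] = +349.3313 N (tension)
  F[2-3] = -2366.5653 N (compression)
  F[2-4] = -478.8199 N (compression)
  F[3-4] = +2059.0930 N (tension)
  F[3-5] = -0.0000 N (compression)
  F[4-5] = +0.0000 N (tension)
  Rx@0 = +2404.8600 N
  Ry@0 = +2878.7972 N
  Ry@4 = -2002.6472 N

-478.820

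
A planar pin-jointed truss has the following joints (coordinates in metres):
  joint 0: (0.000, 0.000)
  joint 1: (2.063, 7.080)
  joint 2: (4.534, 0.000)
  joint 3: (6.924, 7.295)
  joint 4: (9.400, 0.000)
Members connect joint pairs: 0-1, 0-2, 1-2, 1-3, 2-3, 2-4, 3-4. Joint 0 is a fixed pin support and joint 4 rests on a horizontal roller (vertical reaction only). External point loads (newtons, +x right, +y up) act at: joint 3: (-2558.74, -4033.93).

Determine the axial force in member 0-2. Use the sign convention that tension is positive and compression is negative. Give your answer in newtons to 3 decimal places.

-1670.514

N=5 nodes, M=7 members, R=3 reactions → 2N=10, M+R=10
member 0 (0-1): L=7.3744, (cx,cy)=(0.2798,0.9601)
member 1 (0-2): L=4.5340, (cx,cy)=(1.0000,0.0000)
member 2 (1-2): L=7.4988, (cx,cy)=(0.3295,-0.9441)
member 3 (1-3): L=4.8658, (cx,cy)=(0.9990,0.0442)
member 4 (2-3): L=7.6765, (cx,cy)=(0.3113,0.9503)
member 5 (2-4): L=4.8660, (cx,cy)=(1.0000,0.0000)
member 6 (3-4): L=7.7037, (cx,cy)=(0.3214,-0.9469)
solve A·x = −loads:
  F[0-1] = -3175.0714 N (compression)
  F[0-2] = -1670.5136 N (compression)
  F[1-2] = +3138.5628 N (tension)
  F[1-3] = -1924.3209 N (compression)
  F[2-3] = -3118.2511 N (compression)
  F[2-4] = +334.5333 N (tension)
  F[3-4] = -1040.8550 N (compression)
  Rx@0 = +2558.7400 N
  Ry@0 = +3048.2999 N
  Ry@4 = +985.6301 N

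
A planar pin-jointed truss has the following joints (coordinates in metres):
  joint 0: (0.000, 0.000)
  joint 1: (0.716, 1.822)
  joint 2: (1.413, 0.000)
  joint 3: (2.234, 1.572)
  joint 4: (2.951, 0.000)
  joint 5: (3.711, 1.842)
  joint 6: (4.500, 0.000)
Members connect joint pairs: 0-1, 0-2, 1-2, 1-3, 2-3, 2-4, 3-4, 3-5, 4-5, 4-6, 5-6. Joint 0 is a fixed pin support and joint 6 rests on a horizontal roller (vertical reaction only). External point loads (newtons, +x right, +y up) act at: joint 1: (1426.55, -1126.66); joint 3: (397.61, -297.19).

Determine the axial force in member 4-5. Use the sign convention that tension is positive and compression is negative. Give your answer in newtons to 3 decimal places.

N=7 nodes, M=11 members, R=3 reactions → 2N=14, M+R=14
member 0 (0-1): L=1.9576, (cx,cy)=(0.3657,0.9307)
member 1 (0-2): L=1.4130, (cx,cy)=(1.0000,0.0000)
member 2 (1-2): L=1.9508, (cx,cy)=(0.3573,-0.9340)
member 3 (1-3): L=1.5384, (cx,cy)=(0.9867,-0.1625)
member 4 (2-3): L=1.7735, (cx,cy)=(0.4629,0.8864)
member 5 (2-4): L=1.5380, (cx,cy)=(1.0000,0.0000)
member 6 (3-4): L=1.7278, (cx,cy)=(0.4150,-0.9098)
member 7 (3-5): L=1.5015, (cx,cy)=(0.9837,0.1798)
member 8 (4-5): L=1.9926, (cx,cy)=(0.3814,0.9244)
member 9 (4-6): L=1.5490, (cx,cy)=(1.0000,0.0000)
member 10 (5-6): L=2.0039, (cx,cy)=(0.3937,-0.9192)
solve A·x = −loads:
  F[0-1] = -408.8848 N (compression)
  F[0-2] = +1973.7085 N (tension)
  F[1-2] = -555.9479 N (compression)
  F[1-3] = -1396.0163 N (compression)
  F[2-3] = +585.8012 N (tension)
  F[2-4] = +1503.8847 N (tension)
  F[3-4] = -1337.3470 N (compression)
  F[3-5] = -964.6371 N (compression)
  F[4-5] = +1316.2582 N (tension)
  F[4-6] = +446.8837 N (tension)
  F[5-6] = -1134.9757 N (compression)
  Rx@0 = -1824.1600 N
  Ry@0 = +380.5549 N
  Ry@6 = +1043.2951 N

1316.258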